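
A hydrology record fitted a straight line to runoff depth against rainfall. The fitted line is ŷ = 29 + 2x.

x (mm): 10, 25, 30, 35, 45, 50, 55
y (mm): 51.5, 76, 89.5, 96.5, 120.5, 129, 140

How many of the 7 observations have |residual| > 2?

3

x=10: ŷ = 29 + 2·10 = 49; e = 51.5 − 49 = 2.5
x=25: ŷ = 29 + 2·25 = 79; e = 76 − 79 = -3
x=30: ŷ = 29 + 2·30 = 89; e = 89.5 − 89 = 0.5
x=35: ŷ = 29 + 2·35 = 99; e = 96.5 − 99 = -2.5
x=45: ŷ = 29 + 2·45 = 119; e = 120.5 − 119 = 1.5
x=50: ŷ = 29 + 2·50 = 129; e = 129 − 129 = 0
x=55: ŷ = 29 + 2·55 = 139; e = 140 − 139 = 1
|e| > 2: x=10 (|e|=2.5), x=25 (|e|=3), x=35 (|e|=2.5) → 3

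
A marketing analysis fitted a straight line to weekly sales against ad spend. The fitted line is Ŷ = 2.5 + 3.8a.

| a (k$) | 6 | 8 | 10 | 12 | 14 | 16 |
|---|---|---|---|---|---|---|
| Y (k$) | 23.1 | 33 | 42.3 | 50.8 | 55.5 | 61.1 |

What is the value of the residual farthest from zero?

r = 2.7

a=6: Ŷ = 2.5 + 3.8·6 = 25.3; r = 23.1 − 25.3 = -2.2
a=8: Ŷ = 2.5 + 3.8·8 = 32.9; r = 33 − 32.9 = 0.1
a=10: Ŷ = 2.5 + 3.8·10 = 40.5; r = 42.3 − 40.5 = 1.8
a=12: Ŷ = 2.5 + 3.8·12 = 48.1; r = 50.8 − 48.1 = 2.7
a=14: Ŷ = 2.5 + 3.8·14 = 55.7; r = 55.5 − 55.7 = -0.2
a=16: Ŷ = 2.5 + 3.8·16 = 63.3; r = 61.1 − 63.3 = -2.2
Largest |r| is 2.7 at a = 12, residual 2.7.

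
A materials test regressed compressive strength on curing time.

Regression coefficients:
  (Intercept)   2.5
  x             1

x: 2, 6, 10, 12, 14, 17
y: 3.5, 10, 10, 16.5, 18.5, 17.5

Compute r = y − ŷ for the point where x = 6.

r = 1.5

ŷ = 2.5 + 6 = 8.5
r = 10 − 8.5 = 1.5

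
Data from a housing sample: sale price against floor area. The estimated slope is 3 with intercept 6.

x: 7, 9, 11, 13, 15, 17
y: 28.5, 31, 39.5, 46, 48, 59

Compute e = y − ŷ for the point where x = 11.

ŷ = 6 + 3·11 = 39
e = 39.5 − 39 = 0.5

e = 0.5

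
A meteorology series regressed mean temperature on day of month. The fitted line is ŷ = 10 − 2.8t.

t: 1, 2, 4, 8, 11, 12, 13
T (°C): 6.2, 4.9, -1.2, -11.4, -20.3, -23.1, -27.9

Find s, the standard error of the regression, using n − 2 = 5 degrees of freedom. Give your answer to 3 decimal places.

s = 1.000

t=1: ŷ = 10 − 2.8·1 = 7.2; e = 6.2 − 7.2 = -1
t=2: ŷ = 10 − 2.8·2 = 4.4; e = 4.9 − 4.4 = 0.5
t=4: ŷ = 10 − 2.8·4 = -1.2; e = -1.2 − (-1.2) = 0
t=8: ŷ = 10 − 2.8·8 = -12.4; e = -11.4 − (-12.4) = 1
t=11: ŷ = 10 − 2.8·11 = -20.8; e = -20.3 − (-20.8) = 0.5
t=12: ŷ = 10 − 2.8·12 = -23.6; e = -23.1 − (-23.6) = 0.5
t=13: ŷ = 10 − 2.8·13 = -26.4; e = -27.9 − (-26.4) = -1.5
SSE = 1 + 0.25 + 0 + 1 + 0.25 + 0.25 + 2.25 = 5
s = √(5/5) = √1 ≈ 1.000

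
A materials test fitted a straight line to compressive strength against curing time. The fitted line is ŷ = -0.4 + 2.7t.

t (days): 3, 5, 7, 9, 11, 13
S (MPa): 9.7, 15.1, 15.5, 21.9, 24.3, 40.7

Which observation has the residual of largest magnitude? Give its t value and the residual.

t=3: ŷ = -0.4 + 2.7·3 = 7.7; r = 9.7 − 7.7 = 2
t=5: ŷ = -0.4 + 2.7·5 = 13.1; r = 15.1 − 13.1 = 2
t=7: ŷ = -0.4 + 2.7·7 = 18.5; r = 15.5 − 18.5 = -3
t=9: ŷ = -0.4 + 2.7·9 = 23.9; r = 21.9 − 23.9 = -2
t=11: ŷ = -0.4 + 2.7·11 = 29.3; r = 24.3 − 29.3 = -5
t=13: ŷ = -0.4 + 2.7·13 = 34.7; r = 40.7 − 34.7 = 6
Largest |r| is 6 at t = 13, residual 6.

t = 13, r = 6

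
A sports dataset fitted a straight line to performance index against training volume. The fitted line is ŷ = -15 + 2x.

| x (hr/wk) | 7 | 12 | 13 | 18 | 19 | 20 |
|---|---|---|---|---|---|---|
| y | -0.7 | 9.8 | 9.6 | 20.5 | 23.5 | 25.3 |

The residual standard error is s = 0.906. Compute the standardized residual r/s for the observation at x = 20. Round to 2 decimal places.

ŷ = -15 + 2·20 = 25
r = 25.3 − 25 = 0.3
r/s = 0.3 / 0.906 = 0.33

0.33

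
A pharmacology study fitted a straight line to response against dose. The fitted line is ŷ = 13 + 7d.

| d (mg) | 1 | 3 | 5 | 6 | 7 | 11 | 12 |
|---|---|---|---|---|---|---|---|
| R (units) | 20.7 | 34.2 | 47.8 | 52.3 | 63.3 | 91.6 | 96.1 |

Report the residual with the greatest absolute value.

d=1: ŷ = 13 + 7·1 = 20; e = 20.7 − 20 = 0.7
d=3: ŷ = 13 + 7·3 = 34; e = 34.2 − 34 = 0.2
d=5: ŷ = 13 + 7·5 = 48; e = 47.8 − 48 = -0.2
d=6: ŷ = 13 + 7·6 = 55; e = 52.3 − 55 = -2.7
d=7: ŷ = 13 + 7·7 = 62; e = 63.3 − 62 = 1.3
d=11: ŷ = 13 + 7·11 = 90; e = 91.6 − 90 = 1.6
d=12: ŷ = 13 + 7·12 = 97; e = 96.1 − 97 = -0.9
Largest |e| is 2.7 at d = 6, residual -2.7.

e = -2.7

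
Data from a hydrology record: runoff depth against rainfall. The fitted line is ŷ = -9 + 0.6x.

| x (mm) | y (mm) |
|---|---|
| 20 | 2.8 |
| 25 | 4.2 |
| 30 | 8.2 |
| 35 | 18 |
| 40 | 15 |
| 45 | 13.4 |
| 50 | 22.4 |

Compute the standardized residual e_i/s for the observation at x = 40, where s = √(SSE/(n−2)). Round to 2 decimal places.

x=20: ŷ = -9 + 0.6·20 = 3; e = 2.8 − 3 = -0.2
x=25: ŷ = -9 + 0.6·25 = 6; e = 4.2 − 6 = -1.8
x=30: ŷ = -9 + 0.6·30 = 9; e = 8.2 − 9 = -0.8
x=35: ŷ = -9 + 0.6·35 = 12; e = 18 − 12 = 6
x=40: ŷ = -9 + 0.6·40 = 15; e = 15 − 15 = 0
x=45: ŷ = -9 + 0.6·45 = 18; e = 13.4 − 18 = -4.6
x=50: ŷ = -9 + 0.6·50 = 21; e = 22.4 − 21 = 1.4
SSE = 0.04 + 3.24 + 0.64 + 36 + 0 + 21.16 + 1.96 = 63.04
s = √(63.04/5) = 3.55077
e/s = 0 / 3.55077 = 0.00

0.00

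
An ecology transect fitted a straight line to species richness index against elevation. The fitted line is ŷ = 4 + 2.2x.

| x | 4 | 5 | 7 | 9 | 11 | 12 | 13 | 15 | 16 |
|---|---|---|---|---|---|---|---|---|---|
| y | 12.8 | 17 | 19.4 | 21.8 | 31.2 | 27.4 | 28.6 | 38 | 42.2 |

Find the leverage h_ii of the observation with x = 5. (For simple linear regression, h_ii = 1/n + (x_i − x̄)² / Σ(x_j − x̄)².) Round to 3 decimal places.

h = 0.298

x̄ = (4 + 5 + 7 + 9 + 11 + 12 + 13 + 15 + 16)/9 = 10.2222
Σ(x − x̄)² = 38.716 + 27.2716 + 10.3827 + 1.49383 + 0.604938 + 3.16049 + 7.71605 + 22.8272 + 33.3827 = 145.556
h = 1/9 + (-5.22222)²/145.556 = 0.111111 + 0.187362 = 0.298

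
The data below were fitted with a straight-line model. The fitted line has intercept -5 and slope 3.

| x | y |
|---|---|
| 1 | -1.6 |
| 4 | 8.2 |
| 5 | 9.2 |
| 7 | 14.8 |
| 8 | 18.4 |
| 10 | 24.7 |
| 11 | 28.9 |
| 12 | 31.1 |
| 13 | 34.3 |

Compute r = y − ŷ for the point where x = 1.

r = 0.4

ŷ = -5 + 3·1 = -2
r = -1.6 − (-2) = 0.4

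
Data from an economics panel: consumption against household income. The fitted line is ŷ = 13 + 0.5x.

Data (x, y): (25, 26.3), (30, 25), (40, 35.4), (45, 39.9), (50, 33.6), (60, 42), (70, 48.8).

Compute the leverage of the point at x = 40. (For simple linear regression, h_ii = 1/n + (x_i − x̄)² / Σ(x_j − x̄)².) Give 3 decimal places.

h = 0.164

x̄ = (25 + 30 + 40 + 45 + 50 + 60 + 70)/7 = 45.7143
Σ(x − x̄)² = 429.082 + 246.939 + 32.6531 + 0.510204 + 18.3673 + 204.082 + 589.796 = 1521.43
h = 1/7 + (-5.71429)²/1521.43 = 0.142857 + 0.0214621 = 0.164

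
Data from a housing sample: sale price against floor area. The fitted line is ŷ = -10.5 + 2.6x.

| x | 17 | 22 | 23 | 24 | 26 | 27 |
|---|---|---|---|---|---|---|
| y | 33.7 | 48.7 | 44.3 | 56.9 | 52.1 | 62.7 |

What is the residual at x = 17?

ŷ = -10.5 + 2.6·17 = 33.7
r = 33.7 − 33.7 = 0

r = 0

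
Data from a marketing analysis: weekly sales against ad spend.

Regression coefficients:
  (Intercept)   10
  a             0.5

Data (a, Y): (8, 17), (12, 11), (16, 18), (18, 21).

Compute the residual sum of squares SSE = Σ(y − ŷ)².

SSE = 38

a=8: Ŷ = 10 + 0.5·8 = 14; r = 17 − 14 = 3
a=12: Ŷ = 10 + 0.5·12 = 16; r = 11 − 16 = -5
a=16: Ŷ = 10 + 0.5·16 = 18; r = 18 − 18 = 0
a=18: Ŷ = 10 + 0.5·18 = 19; r = 21 − 19 = 2
SSE = 9 + 25 + 0 + 4 = 38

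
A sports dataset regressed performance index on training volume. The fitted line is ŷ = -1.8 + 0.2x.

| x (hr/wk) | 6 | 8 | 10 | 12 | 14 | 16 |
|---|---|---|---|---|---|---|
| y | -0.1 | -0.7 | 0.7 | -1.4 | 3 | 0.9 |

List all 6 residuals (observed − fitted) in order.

0.5, -0.5, 0.5, -2, 2, -0.5

x=6: ŷ = -1.8 + 0.2·6 = -0.6; e = -0.1 − (-0.6) = 0.5
x=8: ŷ = -1.8 + 0.2·8 = -0.2; e = -0.7 − (-0.2) = -0.5
x=10: ŷ = -1.8 + 0.2·10 = 0.2; e = 0.7 − 0.2 = 0.5
x=12: ŷ = -1.8 + 0.2·12 = 0.6; e = -1.4 − 0.6 = -2
x=14: ŷ = -1.8 + 0.2·14 = 1; e = 3 − 1 = 2
x=16: ŷ = -1.8 + 0.2·16 = 1.4; e = 0.9 − 1.4 = -0.5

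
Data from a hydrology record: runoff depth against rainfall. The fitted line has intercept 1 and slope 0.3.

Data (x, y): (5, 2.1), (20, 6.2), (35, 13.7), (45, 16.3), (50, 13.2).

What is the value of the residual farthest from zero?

r = -2.8

x=5: ŷ = 1 + 0.3·5 = 2.5; r = 2.1 − 2.5 = -0.4
x=20: ŷ = 1 + 0.3·20 = 7; r = 6.2 − 7 = -0.8
x=35: ŷ = 1 + 0.3·35 = 11.5; r = 13.7 − 11.5 = 2.2
x=45: ŷ = 1 + 0.3·45 = 14.5; r = 16.3 − 14.5 = 1.8
x=50: ŷ = 1 + 0.3·50 = 16; r = 13.2 − 16 = -2.8
Largest |r| is 2.8 at x = 50, residual -2.8.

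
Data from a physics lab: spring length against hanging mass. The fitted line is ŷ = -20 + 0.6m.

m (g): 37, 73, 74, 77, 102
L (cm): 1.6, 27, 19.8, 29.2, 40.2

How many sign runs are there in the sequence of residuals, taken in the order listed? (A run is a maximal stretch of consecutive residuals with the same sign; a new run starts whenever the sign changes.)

5 runs

m=37: ŷ = -20 + 0.6·37 = 2.2; e = 1.6 − 2.2 = -0.6
m=73: ŷ = -20 + 0.6·73 = 23.8; e = 27 − 23.8 = 3.2
m=74: ŷ = -20 + 0.6·74 = 24.4; e = 19.8 − 24.4 = -4.6
m=77: ŷ = -20 + 0.6·77 = 26.2; e = 29.2 − 26.2 = 3
m=102: ŷ = -20 + 0.6·102 = 41.2; e = 40.2 − 41.2 = -1
Signs: − + − + −
Runs: −×1, +×1, −×1, +×1, −×1 → 5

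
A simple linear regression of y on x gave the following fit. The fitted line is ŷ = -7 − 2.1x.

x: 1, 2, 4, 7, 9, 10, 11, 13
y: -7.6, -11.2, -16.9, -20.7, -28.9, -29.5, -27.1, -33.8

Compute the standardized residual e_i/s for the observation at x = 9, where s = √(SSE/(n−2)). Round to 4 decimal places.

-1.4412

x=1: ŷ = -7 − 2.1·1 = -9.1; e = -7.6 − (-9.1) = 1.5
x=2: ŷ = -7 − 2.1·2 = -11.2; e = -11.2 − (-11.2) = 0
x=4: ŷ = -7 − 2.1·4 = -15.4; e = -16.9 − (-15.4) = -1.5
x=7: ŷ = -7 − 2.1·7 = -21.7; e = -20.7 − (-21.7) = 1
x=9: ŷ = -7 − 2.1·9 = -25.9; e = -28.9 − (-25.9) = -3
x=10: ŷ = -7 − 2.1·10 = -28; e = -29.5 − (-28) = -1.5
x=11: ŷ = -7 − 2.1·11 = -30.1; e = -27.1 − (-30.1) = 3
x=13: ŷ = -7 − 2.1·13 = -34.3; e = -33.8 − (-34.3) = 0.5
SSE = 2.25 + 0 + 2.25 + 1 + 9 + 2.25 + 9 + 0.25 = 26
s = √(26/6) = 2.08167
e/s = -3 / 2.08167 = -1.4412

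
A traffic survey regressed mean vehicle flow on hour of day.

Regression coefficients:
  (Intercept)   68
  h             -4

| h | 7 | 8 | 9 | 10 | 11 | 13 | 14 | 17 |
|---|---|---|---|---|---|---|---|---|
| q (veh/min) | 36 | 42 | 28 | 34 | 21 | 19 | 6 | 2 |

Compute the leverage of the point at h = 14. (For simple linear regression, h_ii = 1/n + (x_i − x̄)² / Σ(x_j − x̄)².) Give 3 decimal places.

h = 0.230

h̄ = (7 + 8 + 9 + 10 + 11 + 13 + 14 + 17)/8 = 11.125
Σ(h − h̄)² = 17.0156 + 9.76562 + 4.51562 + 1.26562 + 0.015625 + 3.51562 + 8.26562 + 34.5156 = 78.875
h = 1/8 + (2.875)²/78.875 = 0.125 + 0.104794 = 0.230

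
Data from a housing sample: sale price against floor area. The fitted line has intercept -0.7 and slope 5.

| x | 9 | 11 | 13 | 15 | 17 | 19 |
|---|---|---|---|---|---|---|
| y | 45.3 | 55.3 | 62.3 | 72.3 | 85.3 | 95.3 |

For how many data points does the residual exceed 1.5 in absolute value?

x=9: ŷ = -0.7 + 5·9 = 44.3; e = 45.3 − 44.3 = 1
x=11: ŷ = -0.7 + 5·11 = 54.3; e = 55.3 − 54.3 = 1
x=13: ŷ = -0.7 + 5·13 = 64.3; e = 62.3 − 64.3 = -2
x=15: ŷ = -0.7 + 5·15 = 74.3; e = 72.3 − 74.3 = -2
x=17: ŷ = -0.7 + 5·17 = 84.3; e = 85.3 − 84.3 = 1
x=19: ŷ = -0.7 + 5·19 = 94.3; e = 95.3 − 94.3 = 1
|e| > 1.5: x=13 (|e|=2), x=15 (|e|=2) → 2

2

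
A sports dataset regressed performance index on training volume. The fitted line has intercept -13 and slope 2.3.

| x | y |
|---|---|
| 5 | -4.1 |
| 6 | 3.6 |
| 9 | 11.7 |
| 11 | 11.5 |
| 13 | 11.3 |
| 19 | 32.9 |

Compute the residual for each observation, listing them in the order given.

x=5: ŷ = -13 + 2.3·5 = -1.5; r = -4.1 − (-1.5) = -2.6
x=6: ŷ = -13 + 2.3·6 = 0.8; r = 3.6 − 0.8 = 2.8
x=9: ŷ = -13 + 2.3·9 = 7.7; r = 11.7 − 7.7 = 4
x=11: ŷ = -13 + 2.3·11 = 12.3; r = 11.5 − 12.3 = -0.8
x=13: ŷ = -13 + 2.3·13 = 16.9; r = 11.3 − 16.9 = -5.6
x=19: ŷ = -13 + 2.3·19 = 30.7; r = 32.9 − 30.7 = 2.2

-2.6, 2.8, 4, -0.8, -5.6, 2.2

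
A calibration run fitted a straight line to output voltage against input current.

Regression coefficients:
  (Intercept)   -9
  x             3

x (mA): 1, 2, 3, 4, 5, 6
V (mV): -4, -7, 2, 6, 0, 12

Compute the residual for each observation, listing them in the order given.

2, -4, 2, 3, -6, 3

x=1: V̂ = -9 + 3·1 = -6; e = -4 − (-6) = 2
x=2: V̂ = -9 + 3·2 = -3; e = -7 − (-3) = -4
x=3: V̂ = -9 + 3·3 = 0; e = 2 − 0 = 2
x=4: V̂ = -9 + 3·4 = 3; e = 6 − 3 = 3
x=5: V̂ = -9 + 3·5 = 6; e = 0 − 6 = -6
x=6: V̂ = -9 + 3·6 = 9; e = 12 − 9 = 3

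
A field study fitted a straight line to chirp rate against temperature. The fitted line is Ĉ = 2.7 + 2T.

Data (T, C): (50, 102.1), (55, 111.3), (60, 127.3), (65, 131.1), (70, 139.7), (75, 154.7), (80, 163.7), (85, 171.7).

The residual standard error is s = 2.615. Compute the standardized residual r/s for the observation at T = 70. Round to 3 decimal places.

-1.147

Ĉ = 2.7 + 2·70 = 142.7
r = 139.7 − 142.7 = -3
r/s = -3 / 2.615 = -1.147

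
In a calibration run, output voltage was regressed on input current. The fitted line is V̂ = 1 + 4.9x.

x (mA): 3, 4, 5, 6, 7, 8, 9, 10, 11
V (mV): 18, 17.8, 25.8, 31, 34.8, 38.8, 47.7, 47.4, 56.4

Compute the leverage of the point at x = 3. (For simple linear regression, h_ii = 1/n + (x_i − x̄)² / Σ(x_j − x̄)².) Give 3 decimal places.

x̄ = (3 + 4 + 5 + 6 + 7 + 8 + 9 + 10 + 11)/9 = 7
Σ(x − x̄)² = 16 + 9 + 4 + 1 + 0 + 1 + 4 + 9 + 16 = 60
h = 1/9 + (-4)²/60 = 0.111111 + 0.266667 = 0.378

h = 0.378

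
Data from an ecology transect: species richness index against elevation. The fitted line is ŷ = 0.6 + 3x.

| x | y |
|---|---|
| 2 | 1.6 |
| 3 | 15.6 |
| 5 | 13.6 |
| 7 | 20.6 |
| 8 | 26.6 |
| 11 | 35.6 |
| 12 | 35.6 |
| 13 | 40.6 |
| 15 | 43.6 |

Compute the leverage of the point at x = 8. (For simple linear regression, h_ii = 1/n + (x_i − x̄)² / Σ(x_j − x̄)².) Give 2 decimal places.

h = 0.11

x̄ = (2 + 3 + 5 + 7 + 8 + 11 + 12 + 13 + 15)/9 = 8.44444
Σ(x − x̄)² = 41.5309 + 29.642 + 11.8642 + 2.08642 + 0.197531 + 6.53086 + 12.642 + 20.7531 + 42.9753 = 168.222
h = 1/9 + (-0.444444)²/168.222 = 0.111111 + 0.00117423 = 0.11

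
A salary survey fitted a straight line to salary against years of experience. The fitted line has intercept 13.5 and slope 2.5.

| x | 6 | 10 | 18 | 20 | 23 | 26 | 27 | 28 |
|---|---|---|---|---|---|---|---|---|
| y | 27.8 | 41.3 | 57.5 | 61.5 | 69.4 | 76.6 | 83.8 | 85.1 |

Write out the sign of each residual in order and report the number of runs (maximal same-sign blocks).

x=6: ŷ = 13.5 + 2.5·6 = 28.5; e = 27.8 − 28.5 = -0.7
x=10: ŷ = 13.5 + 2.5·10 = 38.5; e = 41.3 − 38.5 = 2.8
x=18: ŷ = 13.5 + 2.5·18 = 58.5; e = 57.5 − 58.5 = -1
x=20: ŷ = 13.5 + 2.5·20 = 63.5; e = 61.5 − 63.5 = -2
x=23: ŷ = 13.5 + 2.5·23 = 71; e = 69.4 − 71 = -1.6
x=26: ŷ = 13.5 + 2.5·26 = 78.5; e = 76.6 − 78.5 = -1.9
x=27: ŷ = 13.5 + 2.5·27 = 81; e = 83.8 − 81 = 2.8
x=28: ŷ = 13.5 + 2.5·28 = 83.5; e = 85.1 − 83.5 = 1.6
Signs: − + − − − − + +
Runs: −×1, +×1, −×4, +×2 → 4

4 runs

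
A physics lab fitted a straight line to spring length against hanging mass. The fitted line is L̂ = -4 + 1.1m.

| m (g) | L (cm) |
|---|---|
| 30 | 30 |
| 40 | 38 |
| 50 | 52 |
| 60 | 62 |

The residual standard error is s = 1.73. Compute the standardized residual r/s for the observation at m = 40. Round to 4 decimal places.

L̂ = -4 + 1.1·40 = 40
r = 38 − 40 = -2
r/s = -2 / 1.73 = -1.1561

-1.1561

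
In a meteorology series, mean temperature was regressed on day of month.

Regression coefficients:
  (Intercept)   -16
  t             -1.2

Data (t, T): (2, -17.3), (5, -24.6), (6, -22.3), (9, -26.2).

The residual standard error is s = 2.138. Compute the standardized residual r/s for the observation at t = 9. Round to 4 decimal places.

ŷ = -16 − 1.2·9 = -26.8
r = -26.2 − (-26.8) = 0.6
r/s = 0.6 / 2.138 = 0.2806

0.2806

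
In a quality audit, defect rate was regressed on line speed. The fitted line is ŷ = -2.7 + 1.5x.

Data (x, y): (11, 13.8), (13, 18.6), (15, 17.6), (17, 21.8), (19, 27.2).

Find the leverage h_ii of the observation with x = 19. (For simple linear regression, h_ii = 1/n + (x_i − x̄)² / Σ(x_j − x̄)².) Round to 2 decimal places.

x̄ = (11 + 13 + 15 + 17 + 19)/5 = 15
Σ(x − x̄)² = 16 + 4 + 0 + 4 + 16 = 40
h = 1/5 + (4)²/40 = 0.2 + 0.4 = 0.60

h = 0.60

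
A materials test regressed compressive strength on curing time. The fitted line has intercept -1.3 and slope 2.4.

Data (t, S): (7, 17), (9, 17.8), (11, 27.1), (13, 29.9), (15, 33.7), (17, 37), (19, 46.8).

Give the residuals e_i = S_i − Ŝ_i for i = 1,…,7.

t=7: Ŝ = -1.3 + 2.4·7 = 15.5; e = 17 − 15.5 = 1.5
t=9: Ŝ = -1.3 + 2.4·9 = 20.3; e = 17.8 − 20.3 = -2.5
t=11: Ŝ = -1.3 + 2.4·11 = 25.1; e = 27.1 − 25.1 = 2
t=13: Ŝ = -1.3 + 2.4·13 = 29.9; e = 29.9 − 29.9 = 0
t=15: Ŝ = -1.3 + 2.4·15 = 34.7; e = 33.7 − 34.7 = -1
t=17: Ŝ = -1.3 + 2.4·17 = 39.5; e = 37 − 39.5 = -2.5
t=19: Ŝ = -1.3 + 2.4·19 = 44.3; e = 46.8 − 44.3 = 2.5

1.5, -2.5, 2, 0, -1, -2.5, 2.5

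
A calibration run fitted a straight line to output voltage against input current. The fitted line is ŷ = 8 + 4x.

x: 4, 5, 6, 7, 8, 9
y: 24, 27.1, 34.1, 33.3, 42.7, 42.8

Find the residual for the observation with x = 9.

e = -1.2

ŷ = 8 + 4·9 = 44
e = 42.8 − 44 = -1.2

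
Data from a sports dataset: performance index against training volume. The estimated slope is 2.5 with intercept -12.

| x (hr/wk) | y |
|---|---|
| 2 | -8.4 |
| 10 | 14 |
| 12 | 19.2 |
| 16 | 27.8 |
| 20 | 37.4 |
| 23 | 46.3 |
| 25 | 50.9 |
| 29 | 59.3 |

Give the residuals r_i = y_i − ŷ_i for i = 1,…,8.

-1.4, 1, 1.2, -0.2, -0.6, 0.8, 0.4, -1.2

x=2: ŷ = -12 + 2.5·2 = -7; r = -8.4 − (-7) = -1.4
x=10: ŷ = -12 + 2.5·10 = 13; r = 14 − 13 = 1
x=12: ŷ = -12 + 2.5·12 = 18; r = 19.2 − 18 = 1.2
x=16: ŷ = -12 + 2.5·16 = 28; r = 27.8 − 28 = -0.2
x=20: ŷ = -12 + 2.5·20 = 38; r = 37.4 − 38 = -0.6
x=23: ŷ = -12 + 2.5·23 = 45.5; r = 46.3 − 45.5 = 0.8
x=25: ŷ = -12 + 2.5·25 = 50.5; r = 50.9 − 50.5 = 0.4
x=29: ŷ = -12 + 2.5·29 = 60.5; r = 59.3 − 60.5 = -1.2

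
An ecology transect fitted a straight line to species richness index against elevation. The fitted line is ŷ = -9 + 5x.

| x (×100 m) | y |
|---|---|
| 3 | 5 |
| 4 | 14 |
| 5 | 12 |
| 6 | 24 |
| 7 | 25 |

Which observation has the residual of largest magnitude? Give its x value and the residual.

x = 5, r = -4

x=3: ŷ = -9 + 5·3 = 6; r = 5 − 6 = -1
x=4: ŷ = -9 + 5·4 = 11; r = 14 − 11 = 3
x=5: ŷ = -9 + 5·5 = 16; r = 12 − 16 = -4
x=6: ŷ = -9 + 5·6 = 21; r = 24 − 21 = 3
x=7: ŷ = -9 + 5·7 = 26; r = 25 − 26 = -1
Largest |r| is 4 at x = 5, residual -4.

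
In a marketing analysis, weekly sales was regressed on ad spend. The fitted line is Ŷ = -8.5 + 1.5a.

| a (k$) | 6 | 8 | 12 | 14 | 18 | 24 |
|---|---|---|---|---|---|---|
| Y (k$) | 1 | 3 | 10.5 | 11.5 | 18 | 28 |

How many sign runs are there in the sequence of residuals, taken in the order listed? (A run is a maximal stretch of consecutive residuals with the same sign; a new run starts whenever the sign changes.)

5 runs

a=6: Ŷ = -8.5 + 1.5·6 = 0.5; e = 1 − 0.5 = 0.5
a=8: Ŷ = -8.5 + 1.5·8 = 3.5; e = 3 − 3.5 = -0.5
a=12: Ŷ = -8.5 + 1.5·12 = 9.5; e = 10.5 − 9.5 = 1
a=14: Ŷ = -8.5 + 1.5·14 = 12.5; e = 11.5 − 12.5 = -1
a=18: Ŷ = -8.5 + 1.5·18 = 18.5; e = 18 − 18.5 = -0.5
a=24: Ŷ = -8.5 + 1.5·24 = 27.5; e = 28 − 27.5 = 0.5
Signs: + − + − − +
Runs: +×1, −×1, +×1, −×2, +×1 → 5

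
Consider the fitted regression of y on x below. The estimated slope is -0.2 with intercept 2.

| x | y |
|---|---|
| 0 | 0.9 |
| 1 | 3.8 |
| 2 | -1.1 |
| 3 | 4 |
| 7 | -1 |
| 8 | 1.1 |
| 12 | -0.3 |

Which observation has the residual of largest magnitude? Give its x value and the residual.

x=0: ŷ = 2 − 0.2·0 = 2; e = 0.9 − 2 = -1.1
x=1: ŷ = 2 − 0.2·1 = 1.8; e = 3.8 − 1.8 = 2
x=2: ŷ = 2 − 0.2·2 = 1.6; e = -1.1 − 1.6 = -2.7
x=3: ŷ = 2 − 0.2·3 = 1.4; e = 4 − 1.4 = 2.6
x=7: ŷ = 2 − 0.2·7 = 0.6; e = -1 − 0.6 = -1.6
x=8: ŷ = 2 − 0.2·8 = 0.4; e = 1.1 − 0.4 = 0.7
x=12: ŷ = 2 − 0.2·12 = -0.4; e = -0.3 − (-0.4) = 0.1
Largest |e| is 2.7 at x = 2, residual -2.7.

x = 2, e = -2.7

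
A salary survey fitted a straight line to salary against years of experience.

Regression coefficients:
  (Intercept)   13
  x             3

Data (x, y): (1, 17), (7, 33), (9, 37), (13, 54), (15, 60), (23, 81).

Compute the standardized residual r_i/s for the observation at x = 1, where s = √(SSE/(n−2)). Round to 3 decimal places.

0.447

x=1: ŷ = 13 + 3·1 = 16; r = 17 − 16 = 1
x=7: ŷ = 13 + 3·7 = 34; r = 33 − 34 = -1
x=9: ŷ = 13 + 3·9 = 40; r = 37 − 40 = -3
x=13: ŷ = 13 + 3·13 = 52; r = 54 − 52 = 2
x=15: ŷ = 13 + 3·15 = 58; r = 60 − 58 = 2
x=23: ŷ = 13 + 3·23 = 82; r = 81 − 82 = -1
SSE = 1 + 1 + 9 + 4 + 4 + 1 = 20
s = √(20/4) = 2.23607
r/s = 1 / 2.23607 = 0.447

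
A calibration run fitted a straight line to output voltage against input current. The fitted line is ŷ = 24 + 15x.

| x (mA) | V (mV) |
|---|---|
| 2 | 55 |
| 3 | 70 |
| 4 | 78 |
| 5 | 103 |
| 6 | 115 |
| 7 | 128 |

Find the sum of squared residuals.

SSE = 56

x=2: ŷ = 24 + 15·2 = 54; e = 55 − 54 = 1
x=3: ŷ = 24 + 15·3 = 69; e = 70 − 69 = 1
x=4: ŷ = 24 + 15·4 = 84; e = 78 − 84 = -6
x=5: ŷ = 24 + 15·5 = 99; e = 103 − 99 = 4
x=6: ŷ = 24 + 15·6 = 114; e = 115 − 114 = 1
x=7: ŷ = 24 + 15·7 = 129; e = 128 − 129 = -1
SSE = 1 + 1 + 36 + 16 + 1 + 1 = 56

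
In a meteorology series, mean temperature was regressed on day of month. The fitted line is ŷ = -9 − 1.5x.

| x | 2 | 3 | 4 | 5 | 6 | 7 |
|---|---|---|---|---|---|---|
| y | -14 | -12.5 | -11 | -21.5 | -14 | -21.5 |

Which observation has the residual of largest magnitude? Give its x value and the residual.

x=2: ŷ = -9 − 1.5·2 = -12; e = -14 − (-12) = -2
x=3: ŷ = -9 − 1.5·3 = -13.5; e = -12.5 − (-13.5) = 1
x=4: ŷ = -9 − 1.5·4 = -15; e = -11 − (-15) = 4
x=5: ŷ = -9 − 1.5·5 = -16.5; e = -21.5 − (-16.5) = -5
x=6: ŷ = -9 − 1.5·6 = -18; e = -14 − (-18) = 4
x=7: ŷ = -9 − 1.5·7 = -19.5; e = -21.5 − (-19.5) = -2
Largest |e| is 5 at x = 5, residual -5.

x = 5, e = -5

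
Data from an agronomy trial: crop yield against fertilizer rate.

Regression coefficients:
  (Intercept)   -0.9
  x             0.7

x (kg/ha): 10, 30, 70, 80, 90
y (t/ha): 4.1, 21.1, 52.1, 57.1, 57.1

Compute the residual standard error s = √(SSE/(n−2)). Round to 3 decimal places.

s = 4.082

x=10: ŷ = -0.9 + 0.7·10 = 6.1; r = 4.1 − 6.1 = -2
x=30: ŷ = -0.9 + 0.7·30 = 20.1; r = 21.1 − 20.1 = 1
x=70: ŷ = -0.9 + 0.7·70 = 48.1; r = 52.1 − 48.1 = 4
x=80: ŷ = -0.9 + 0.7·80 = 55.1; r = 57.1 − 55.1 = 2
x=90: ŷ = -0.9 + 0.7·90 = 62.1; r = 57.1 − 62.1 = -5
SSE = 4 + 1 + 16 + 4 + 25 = 50
s = √(50/3) = √16.6667 ≈ 4.082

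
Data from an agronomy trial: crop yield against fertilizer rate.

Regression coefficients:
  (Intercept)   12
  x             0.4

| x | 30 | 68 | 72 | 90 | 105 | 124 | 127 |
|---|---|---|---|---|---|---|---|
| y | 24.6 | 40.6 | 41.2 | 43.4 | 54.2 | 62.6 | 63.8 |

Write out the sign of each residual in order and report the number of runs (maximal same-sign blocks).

3 runs

x=30: ŷ = 12 + 0.4·30 = 24; r = 24.6 − 24 = 0.6
x=68: ŷ = 12 + 0.4·68 = 39.2; r = 40.6 − 39.2 = 1.4
x=72: ŷ = 12 + 0.4·72 = 40.8; r = 41.2 − 40.8 = 0.4
x=90: ŷ = 12 + 0.4·90 = 48; r = 43.4 − 48 = -4.6
x=105: ŷ = 12 + 0.4·105 = 54; r = 54.2 − 54 = 0.2
x=124: ŷ = 12 + 0.4·124 = 61.6; r = 62.6 − 61.6 = 1
x=127: ŷ = 12 + 0.4·127 = 62.8; r = 63.8 − 62.8 = 1
Signs: + + + − + + +
Runs: +×3, −×1, +×3 → 3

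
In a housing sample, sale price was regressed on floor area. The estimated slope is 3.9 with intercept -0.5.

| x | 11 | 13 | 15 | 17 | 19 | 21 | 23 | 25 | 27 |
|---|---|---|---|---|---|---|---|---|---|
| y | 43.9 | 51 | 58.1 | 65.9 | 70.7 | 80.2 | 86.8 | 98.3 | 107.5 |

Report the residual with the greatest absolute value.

e = -2.9

x=11: ŷ = -0.5 + 3.9·11 = 42.4; e = 43.9 − 42.4 = 1.5
x=13: ŷ = -0.5 + 3.9·13 = 50.2; e = 51 − 50.2 = 0.8
x=15: ŷ = -0.5 + 3.9·15 = 58; e = 58.1 − 58 = 0.1
x=17: ŷ = -0.5 + 3.9·17 = 65.8; e = 65.9 − 65.8 = 0.1
x=19: ŷ = -0.5 + 3.9·19 = 73.6; e = 70.7 − 73.6 = -2.9
x=21: ŷ = -0.5 + 3.9·21 = 81.4; e = 80.2 − 81.4 = -1.2
x=23: ŷ = -0.5 + 3.9·23 = 89.2; e = 86.8 − 89.2 = -2.4
x=25: ŷ = -0.5 + 3.9·25 = 97; e = 98.3 − 97 = 1.3
x=27: ŷ = -0.5 + 3.9·27 = 104.8; e = 107.5 − 104.8 = 2.7
Largest |e| is 2.9 at x = 19, residual -2.9.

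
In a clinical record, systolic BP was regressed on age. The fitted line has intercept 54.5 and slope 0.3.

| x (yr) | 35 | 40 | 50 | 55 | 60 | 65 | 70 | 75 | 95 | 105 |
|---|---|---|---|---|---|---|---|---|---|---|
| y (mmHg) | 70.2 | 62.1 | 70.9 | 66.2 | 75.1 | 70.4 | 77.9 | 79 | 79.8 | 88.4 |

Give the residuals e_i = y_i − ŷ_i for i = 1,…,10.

5.2, -4.4, 1.4, -4.8, 2.6, -3.6, 2.4, 2, -3.2, 2.4

x=35: ŷ = 54.5 + 0.3·35 = 65; e = 70.2 − 65 = 5.2
x=40: ŷ = 54.5 + 0.3·40 = 66.5; e = 62.1 − 66.5 = -4.4
x=50: ŷ = 54.5 + 0.3·50 = 69.5; e = 70.9 − 69.5 = 1.4
x=55: ŷ = 54.5 + 0.3·55 = 71; e = 66.2 − 71 = -4.8
x=60: ŷ = 54.5 + 0.3·60 = 72.5; e = 75.1 − 72.5 = 2.6
x=65: ŷ = 54.5 + 0.3·65 = 74; e = 70.4 − 74 = -3.6
x=70: ŷ = 54.5 + 0.3·70 = 75.5; e = 77.9 − 75.5 = 2.4
x=75: ŷ = 54.5 + 0.3·75 = 77; e = 79 − 77 = 2
x=95: ŷ = 54.5 + 0.3·95 = 83; e = 79.8 − 83 = -3.2
x=105: ŷ = 54.5 + 0.3·105 = 86; e = 88.4 − 86 = 2.4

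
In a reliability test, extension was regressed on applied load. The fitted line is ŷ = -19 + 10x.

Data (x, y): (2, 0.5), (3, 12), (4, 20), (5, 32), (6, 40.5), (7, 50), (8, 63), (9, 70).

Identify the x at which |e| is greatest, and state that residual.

x = 8, e = 2

x=2: ŷ = -19 + 10·2 = 1; e = 0.5 − 1 = -0.5
x=3: ŷ = -19 + 10·3 = 11; e = 12 − 11 = 1
x=4: ŷ = -19 + 10·4 = 21; e = 20 − 21 = -1
x=5: ŷ = -19 + 10·5 = 31; e = 32 − 31 = 1
x=6: ŷ = -19 + 10·6 = 41; e = 40.5 − 41 = -0.5
x=7: ŷ = -19 + 10·7 = 51; e = 50 − 51 = -1
x=8: ŷ = -19 + 10·8 = 61; e = 63 − 61 = 2
x=9: ŷ = -19 + 10·9 = 71; e = 70 − 71 = -1
Largest |e| is 2 at x = 8, residual 2.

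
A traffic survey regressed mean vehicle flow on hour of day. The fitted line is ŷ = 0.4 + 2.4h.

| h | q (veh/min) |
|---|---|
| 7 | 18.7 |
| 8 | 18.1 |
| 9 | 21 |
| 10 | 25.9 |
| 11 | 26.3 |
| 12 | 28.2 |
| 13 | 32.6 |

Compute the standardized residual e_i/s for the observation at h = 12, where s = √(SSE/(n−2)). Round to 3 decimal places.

-0.707

h=7: ŷ = 0.4 + 2.4·7 = 17.2; e = 18.7 − 17.2 = 1.5
h=8: ŷ = 0.4 + 2.4·8 = 19.6; e = 18.1 − 19.6 = -1.5
h=9: ŷ = 0.4 + 2.4·9 = 22; e = 21 − 22 = -1
h=10: ŷ = 0.4 + 2.4·10 = 24.4; e = 25.9 − 24.4 = 1.5
h=11: ŷ = 0.4 + 2.4·11 = 26.8; e = 26.3 − 26.8 = -0.5
h=12: ŷ = 0.4 + 2.4·12 = 29.2; e = 28.2 − 29.2 = -1
h=13: ŷ = 0.4 + 2.4·13 = 31.6; e = 32.6 − 31.6 = 1
SSE = 2.25 + 2.25 + 1 + 2.25 + 0.25 + 1 + 1 = 10
s = √(10/5) = 1.41421
e/s = -1 / 1.41421 = -0.707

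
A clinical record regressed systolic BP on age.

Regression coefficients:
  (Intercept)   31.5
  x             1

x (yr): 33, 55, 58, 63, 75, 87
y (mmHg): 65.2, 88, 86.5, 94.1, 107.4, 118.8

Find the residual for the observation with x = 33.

ŷ = 31.5 + 33 = 64.5
r = 65.2 − 64.5 = 0.7

r = 0.7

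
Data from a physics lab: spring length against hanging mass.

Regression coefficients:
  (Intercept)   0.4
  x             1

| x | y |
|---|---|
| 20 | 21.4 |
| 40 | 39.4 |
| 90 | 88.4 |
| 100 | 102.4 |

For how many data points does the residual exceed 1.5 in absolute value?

2

x=20: ŷ = 0.4 + 20 = 20.4; e = 21.4 − 20.4 = 1
x=40: ŷ = 0.4 + 40 = 40.4; e = 39.4 − 40.4 = -1
x=90: ŷ = 0.4 + 90 = 90.4; e = 88.4 − 90.4 = -2
x=100: ŷ = 0.4 + 100 = 100.4; e = 102.4 − 100.4 = 2
|e| > 1.5: x=90 (|e|=2), x=100 (|e|=2) → 2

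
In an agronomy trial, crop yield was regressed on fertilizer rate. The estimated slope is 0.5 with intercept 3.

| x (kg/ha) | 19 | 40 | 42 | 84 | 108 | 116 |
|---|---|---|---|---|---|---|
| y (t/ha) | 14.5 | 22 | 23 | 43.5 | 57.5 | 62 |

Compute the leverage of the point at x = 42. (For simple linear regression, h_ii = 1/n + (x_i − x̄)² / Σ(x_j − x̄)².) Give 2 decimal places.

x̄ = (19 + 40 + 42 + 84 + 108 + 116)/6 = 68.1667
Σ(x − x̄)² = 2417.36 + 793.361 + 684.694 + 250.694 + 1586.69 + 2288.03 = 8020.83
h = 1/6 + (-26.1667)²/8020.83 = 0.166667 + 0.0853645 = 0.25

h = 0.25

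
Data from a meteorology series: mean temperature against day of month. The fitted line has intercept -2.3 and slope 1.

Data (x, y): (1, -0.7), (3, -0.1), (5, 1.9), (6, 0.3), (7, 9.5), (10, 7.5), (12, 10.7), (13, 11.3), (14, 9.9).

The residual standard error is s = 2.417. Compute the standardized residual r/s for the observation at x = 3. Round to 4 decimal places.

ŷ = -2.3 + 3 = 0.7
r = -0.1 − 0.7 = -0.8
r/s = -0.8 / 2.417 = -0.3310

-0.3310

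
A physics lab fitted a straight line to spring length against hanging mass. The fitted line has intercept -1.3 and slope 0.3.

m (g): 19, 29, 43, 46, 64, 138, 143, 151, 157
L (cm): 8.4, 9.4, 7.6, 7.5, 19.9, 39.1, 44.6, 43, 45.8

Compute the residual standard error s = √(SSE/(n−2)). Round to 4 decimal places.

s = 3.2950

m=19: L̂ = -1.3 + 0.3·19 = 4.4; e = 8.4 − 4.4 = 4
m=29: L̂ = -1.3 + 0.3·29 = 7.4; e = 9.4 − 7.4 = 2
m=43: L̂ = -1.3 + 0.3·43 = 11.6; e = 7.6 − 11.6 = -4
m=46: L̂ = -1.3 + 0.3·46 = 12.5; e = 7.5 − 12.5 = -5
m=64: L̂ = -1.3 + 0.3·64 = 17.9; e = 19.9 − 17.9 = 2
m=138: L̂ = -1.3 + 0.3·138 = 40.1; e = 39.1 − 40.1 = -1
m=143: L̂ = -1.3 + 0.3·143 = 41.6; e = 44.6 − 41.6 = 3
m=151: L̂ = -1.3 + 0.3·151 = 44; e = 43 − 44 = -1
m=157: L̂ = -1.3 + 0.3·157 = 45.8; e = 45.8 − 45.8 = 0
SSE = 16 + 4 + 16 + 25 + 4 + 1 + 9 + 1 + 0 = 76
s = √(76/7) = √10.8571 ≈ 3.2950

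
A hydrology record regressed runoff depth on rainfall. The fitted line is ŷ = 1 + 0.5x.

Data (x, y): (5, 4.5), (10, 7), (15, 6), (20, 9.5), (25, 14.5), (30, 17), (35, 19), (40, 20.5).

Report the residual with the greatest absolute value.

x=5: ŷ = 1 + 0.5·5 = 3.5; e = 4.5 − 3.5 = 1
x=10: ŷ = 1 + 0.5·10 = 6; e = 7 − 6 = 1
x=15: ŷ = 1 + 0.5·15 = 8.5; e = 6 − 8.5 = -2.5
x=20: ŷ = 1 + 0.5·20 = 11; e = 9.5 − 11 = -1.5
x=25: ŷ = 1 + 0.5·25 = 13.5; e = 14.5 − 13.5 = 1
x=30: ŷ = 1 + 0.5·30 = 16; e = 17 − 16 = 1
x=35: ŷ = 1 + 0.5·35 = 18.5; e = 19 − 18.5 = 0.5
x=40: ŷ = 1 + 0.5·40 = 21; e = 20.5 − 21 = -0.5
Largest |e| is 2.5 at x = 15, residual -2.5.

e = -2.5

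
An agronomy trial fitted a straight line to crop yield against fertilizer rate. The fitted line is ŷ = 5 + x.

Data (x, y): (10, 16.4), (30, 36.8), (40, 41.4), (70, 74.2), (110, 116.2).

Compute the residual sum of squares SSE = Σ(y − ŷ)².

SSE = 20.24

x=10: ŷ = 5 + 10 = 15; e = 16.4 − 15 = 1.4
x=30: ŷ = 5 + 30 = 35; e = 36.8 − 35 = 1.8
x=40: ŷ = 5 + 40 = 45; e = 41.4 − 45 = -3.6
x=70: ŷ = 5 + 70 = 75; e = 74.2 − 75 = -0.8
x=110: ŷ = 5 + 110 = 115; e = 116.2 − 115 = 1.2
SSE = 1.96 + 3.24 + 12.96 + 0.64 + 1.44 = 20.24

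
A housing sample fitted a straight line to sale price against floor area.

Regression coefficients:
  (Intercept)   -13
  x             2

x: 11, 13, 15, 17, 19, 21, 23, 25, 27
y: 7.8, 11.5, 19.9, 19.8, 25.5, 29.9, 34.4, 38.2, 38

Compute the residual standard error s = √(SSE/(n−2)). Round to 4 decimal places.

s = 1.9640

x=11: ŷ = -13 + 2·11 = 9; r = 7.8 − 9 = -1.2
x=13: ŷ = -13 + 2·13 = 13; r = 11.5 − 13 = -1.5
x=15: ŷ = -13 + 2·15 = 17; r = 19.9 − 17 = 2.9
x=17: ŷ = -13 + 2·17 = 21; r = 19.8 − 21 = -1.2
x=19: ŷ = -13 + 2·19 = 25; r = 25.5 − 25 = 0.5
x=21: ŷ = -13 + 2·21 = 29; r = 29.9 − 29 = 0.9
x=23: ŷ = -13 + 2·23 = 33; r = 34.4 − 33 = 1.4
x=25: ŷ = -13 + 2·25 = 37; r = 38.2 − 37 = 1.2
x=27: ŷ = -13 + 2·27 = 41; r = 38 − 41 = -3
SSE = 1.44 + 2.25 + 8.41 + 1.44 + 0.25 + 0.81 + 1.96 + 1.44 + 9 = 27
s = √(27/7) = √3.85714 ≈ 1.9640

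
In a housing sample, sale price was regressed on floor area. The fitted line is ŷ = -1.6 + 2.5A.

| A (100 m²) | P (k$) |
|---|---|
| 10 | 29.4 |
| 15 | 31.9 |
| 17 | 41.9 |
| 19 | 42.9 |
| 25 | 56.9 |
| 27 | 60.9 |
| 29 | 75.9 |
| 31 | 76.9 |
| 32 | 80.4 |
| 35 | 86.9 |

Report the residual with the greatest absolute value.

A=10: ŷ = -1.6 + 2.5·10 = 23.4; e = 29.4 − 23.4 = 6
A=15: ŷ = -1.6 + 2.5·15 = 35.9; e = 31.9 − 35.9 = -4
A=17: ŷ = -1.6 + 2.5·17 = 40.9; e = 41.9 − 40.9 = 1
A=19: ŷ = -1.6 + 2.5·19 = 45.9; e = 42.9 − 45.9 = -3
A=25: ŷ = -1.6 + 2.5·25 = 60.9; e = 56.9 − 60.9 = -4
A=27: ŷ = -1.6 + 2.5·27 = 65.9; e = 60.9 − 65.9 = -5
A=29: ŷ = -1.6 + 2.5·29 = 70.9; e = 75.9 − 70.9 = 5
A=31: ŷ = -1.6 + 2.5·31 = 75.9; e = 76.9 − 75.9 = 1
A=32: ŷ = -1.6 + 2.5·32 = 78.4; e = 80.4 − 78.4 = 2
A=35: ŷ = -1.6 + 2.5·35 = 85.9; e = 86.9 − 85.9 = 1
Largest |e| is 6 at A = 10, residual 6.

e = 6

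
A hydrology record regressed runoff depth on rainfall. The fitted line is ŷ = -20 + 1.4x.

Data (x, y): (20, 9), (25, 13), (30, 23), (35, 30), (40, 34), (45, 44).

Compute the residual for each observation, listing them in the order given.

x=20: ŷ = -20 + 1.4·20 = 8; e = 9 − 8 = 1
x=25: ŷ = -20 + 1.4·25 = 15; e = 13 − 15 = -2
x=30: ŷ = -20 + 1.4·30 = 22; e = 23 − 22 = 1
x=35: ŷ = -20 + 1.4·35 = 29; e = 30 − 29 = 1
x=40: ŷ = -20 + 1.4·40 = 36; e = 34 − 36 = -2
x=45: ŷ = -20 + 1.4·45 = 43; e = 44 − 43 = 1

1, -2, 1, 1, -2, 1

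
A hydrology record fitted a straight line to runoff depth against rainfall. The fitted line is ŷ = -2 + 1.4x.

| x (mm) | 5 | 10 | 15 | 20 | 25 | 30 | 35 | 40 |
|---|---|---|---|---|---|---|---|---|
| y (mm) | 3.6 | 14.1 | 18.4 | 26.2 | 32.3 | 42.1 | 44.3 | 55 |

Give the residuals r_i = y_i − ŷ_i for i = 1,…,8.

-1.4, 2.1, -0.6, 0.2, -0.7, 2.1, -2.7, 1

x=5: ŷ = -2 + 1.4·5 = 5; r = 3.6 − 5 = -1.4
x=10: ŷ = -2 + 1.4·10 = 12; r = 14.1 − 12 = 2.1
x=15: ŷ = -2 + 1.4·15 = 19; r = 18.4 − 19 = -0.6
x=20: ŷ = -2 + 1.4·20 = 26; r = 26.2 − 26 = 0.2
x=25: ŷ = -2 + 1.4·25 = 33; r = 32.3 − 33 = -0.7
x=30: ŷ = -2 + 1.4·30 = 40; r = 42.1 − 40 = 2.1
x=35: ŷ = -2 + 1.4·35 = 47; r = 44.3 − 47 = -2.7
x=40: ŷ = -2 + 1.4·40 = 54; r = 55 − 54 = 1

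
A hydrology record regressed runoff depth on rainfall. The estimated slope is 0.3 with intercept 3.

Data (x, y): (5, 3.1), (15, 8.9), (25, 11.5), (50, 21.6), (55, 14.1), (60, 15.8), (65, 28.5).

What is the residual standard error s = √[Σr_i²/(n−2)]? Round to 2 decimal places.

x=5: ŷ = 3 + 0.3·5 = 4.5; r = 3.1 − 4.5 = -1.4
x=15: ŷ = 3 + 0.3·15 = 7.5; r = 8.9 − 7.5 = 1.4
x=25: ŷ = 3 + 0.3·25 = 10.5; r = 11.5 − 10.5 = 1
x=50: ŷ = 3 + 0.3·50 = 18; r = 21.6 − 18 = 3.6
x=55: ŷ = 3 + 0.3·55 = 19.5; r = 14.1 − 19.5 = -5.4
x=60: ŷ = 3 + 0.3·60 = 21; r = 15.8 − 21 = -5.2
x=65: ŷ = 3 + 0.3·65 = 22.5; r = 28.5 − 22.5 = 6
SSE = 1.96 + 1.96 + 1 + 12.96 + 29.16 + 27.04 + 36 = 110.08
s = √(110.08/5) = √22.016 ≈ 4.69

s = 4.69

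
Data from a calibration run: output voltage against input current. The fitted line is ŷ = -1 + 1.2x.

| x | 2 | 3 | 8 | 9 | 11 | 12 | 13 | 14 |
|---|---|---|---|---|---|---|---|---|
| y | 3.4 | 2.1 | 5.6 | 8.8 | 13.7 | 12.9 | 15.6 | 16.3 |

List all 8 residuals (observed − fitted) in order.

2, -0.5, -3, -1, 1.5, -0.5, 1, 0.5

x=2: ŷ = -1 + 1.2·2 = 1.4; r = 3.4 − 1.4 = 2
x=3: ŷ = -1 + 1.2·3 = 2.6; r = 2.1 − 2.6 = -0.5
x=8: ŷ = -1 + 1.2·8 = 8.6; r = 5.6 − 8.6 = -3
x=9: ŷ = -1 + 1.2·9 = 9.8; r = 8.8 − 9.8 = -1
x=11: ŷ = -1 + 1.2·11 = 12.2; r = 13.7 − 12.2 = 1.5
x=12: ŷ = -1 + 1.2·12 = 13.4; r = 12.9 − 13.4 = -0.5
x=13: ŷ = -1 + 1.2·13 = 14.6; r = 15.6 − 14.6 = 1
x=14: ŷ = -1 + 1.2·14 = 15.8; r = 16.3 − 15.8 = 0.5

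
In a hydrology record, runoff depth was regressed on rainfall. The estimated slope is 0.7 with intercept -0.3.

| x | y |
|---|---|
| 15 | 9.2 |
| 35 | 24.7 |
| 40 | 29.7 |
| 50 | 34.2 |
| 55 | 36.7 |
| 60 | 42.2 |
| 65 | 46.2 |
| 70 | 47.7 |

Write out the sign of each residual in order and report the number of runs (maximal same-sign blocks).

x=15: ŷ = -0.3 + 0.7·15 = 10.2; e = 9.2 − 10.2 = -1
x=35: ŷ = -0.3 + 0.7·35 = 24.2; e = 24.7 − 24.2 = 0.5
x=40: ŷ = -0.3 + 0.7·40 = 27.7; e = 29.7 − 27.7 = 2
x=50: ŷ = -0.3 + 0.7·50 = 34.7; e = 34.2 − 34.7 = -0.5
x=55: ŷ = -0.3 + 0.7·55 = 38.2; e = 36.7 − 38.2 = -1.5
x=60: ŷ = -0.3 + 0.7·60 = 41.7; e = 42.2 − 41.7 = 0.5
x=65: ŷ = -0.3 + 0.7·65 = 45.2; e = 46.2 − 45.2 = 1
x=70: ŷ = -0.3 + 0.7·70 = 48.7; e = 47.7 − 48.7 = -1
Signs: − + + − − + + −
Runs: −×1, +×2, −×2, +×2, −×1 → 5

5 runs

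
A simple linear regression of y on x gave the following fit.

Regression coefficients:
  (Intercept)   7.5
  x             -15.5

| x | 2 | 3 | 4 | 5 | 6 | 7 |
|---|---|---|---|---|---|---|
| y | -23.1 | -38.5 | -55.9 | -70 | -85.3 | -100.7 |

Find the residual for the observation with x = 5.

r = 0

ŷ = 7.5 − 15.5·5 = -70
r = -70 − (-70) = 0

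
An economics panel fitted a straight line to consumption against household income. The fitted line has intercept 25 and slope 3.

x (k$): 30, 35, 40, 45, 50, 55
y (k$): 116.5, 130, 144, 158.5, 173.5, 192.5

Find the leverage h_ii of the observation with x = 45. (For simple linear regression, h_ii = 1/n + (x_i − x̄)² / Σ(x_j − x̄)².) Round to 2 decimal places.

h = 0.18

x̄ = (30 + 35 + 40 + 45 + 50 + 55)/6 = 42.5
Σ(x − x̄)² = 156.25 + 56.25 + 6.25 + 6.25 + 56.25 + 156.25 = 437.5
h = 1/6 + (2.5)²/437.5 = 0.166667 + 0.0142857 = 0.18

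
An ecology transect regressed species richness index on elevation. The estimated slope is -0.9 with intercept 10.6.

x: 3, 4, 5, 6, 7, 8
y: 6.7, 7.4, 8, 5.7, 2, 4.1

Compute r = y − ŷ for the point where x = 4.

ŷ = 10.6 − 0.9·4 = 7
r = 7.4 − 7 = 0.4

r = 0.4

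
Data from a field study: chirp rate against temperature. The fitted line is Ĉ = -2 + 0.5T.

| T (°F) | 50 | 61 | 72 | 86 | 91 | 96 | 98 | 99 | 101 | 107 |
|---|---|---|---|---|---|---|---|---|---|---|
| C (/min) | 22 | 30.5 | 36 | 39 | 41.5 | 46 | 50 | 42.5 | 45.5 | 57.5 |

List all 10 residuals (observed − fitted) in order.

T=50: Ĉ = -2 + 0.5·50 = 23; r = 22 − 23 = -1
T=61: Ĉ = -2 + 0.5·61 = 28.5; r = 30.5 − 28.5 = 2
T=72: Ĉ = -2 + 0.5·72 = 34; r = 36 − 34 = 2
T=86: Ĉ = -2 + 0.5·86 = 41; r = 39 − 41 = -2
T=91: Ĉ = -2 + 0.5·91 = 43.5; r = 41.5 − 43.5 = -2
T=96: Ĉ = -2 + 0.5·96 = 46; r = 46 − 46 = 0
T=98: Ĉ = -2 + 0.5·98 = 47; r = 50 − 47 = 3
T=99: Ĉ = -2 + 0.5·99 = 47.5; r = 42.5 − 47.5 = -5
T=101: Ĉ = -2 + 0.5·101 = 48.5; r = 45.5 − 48.5 = -3
T=107: Ĉ = -2 + 0.5·107 = 51.5; r = 57.5 − 51.5 = 6

-1, 2, 2, -2, -2, 0, 3, -5, -3, 6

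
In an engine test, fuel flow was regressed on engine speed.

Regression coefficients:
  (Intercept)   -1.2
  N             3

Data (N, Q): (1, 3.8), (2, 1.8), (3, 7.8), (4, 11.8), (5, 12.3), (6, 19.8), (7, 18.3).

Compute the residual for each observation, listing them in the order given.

N=1: Q̂ = -1.2 + 3·1 = 1.8; e = 3.8 − 1.8 = 2
N=2: Q̂ = -1.2 + 3·2 = 4.8; e = 1.8 − 4.8 = -3
N=3: Q̂ = -1.2 + 3·3 = 7.8; e = 7.8 − 7.8 = 0
N=4: Q̂ = -1.2 + 3·4 = 10.8; e = 11.8 − 10.8 = 1
N=5: Q̂ = -1.2 + 3·5 = 13.8; e = 12.3 − 13.8 = -1.5
N=6: Q̂ = -1.2 + 3·6 = 16.8; e = 19.8 − 16.8 = 3
N=7: Q̂ = -1.2 + 3·7 = 19.8; e = 18.3 − 19.8 = -1.5

2, -3, 0, 1, -1.5, 3, -1.5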